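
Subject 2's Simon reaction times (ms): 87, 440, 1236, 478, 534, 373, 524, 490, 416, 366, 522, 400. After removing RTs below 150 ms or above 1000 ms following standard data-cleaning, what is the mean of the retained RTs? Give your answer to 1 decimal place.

454.3 ms

Excluded: 87, 1236
Retained (n=10): Σ = 4543
Mean = 4543/10 = 454.3000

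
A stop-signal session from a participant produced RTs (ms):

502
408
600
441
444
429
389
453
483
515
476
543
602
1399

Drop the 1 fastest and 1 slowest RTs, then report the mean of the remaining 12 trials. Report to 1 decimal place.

Sorted: 389, 408, 429, 441, 444, 453, 476, 483, 502, 515, 543, 600, 602, 1399
Drop lowest 1 (389) and highest 1 (1399)
Remaining (n=12): Σ = 5896, mean = 5896/12 = 491.333

491.3 ms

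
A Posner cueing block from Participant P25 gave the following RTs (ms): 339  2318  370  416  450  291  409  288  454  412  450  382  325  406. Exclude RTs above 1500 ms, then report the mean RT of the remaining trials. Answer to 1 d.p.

Excluded: 2318
Retained (n=13): Σ = 4992
Mean = 4992/13 = 384.0000

384.0 ms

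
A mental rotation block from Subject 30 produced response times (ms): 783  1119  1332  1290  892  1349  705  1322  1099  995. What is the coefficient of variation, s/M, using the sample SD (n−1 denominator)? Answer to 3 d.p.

n = 10, Σ = 10886, M = 1088.6000
Σ(x−M)² = 511074.400; s = √(511074.400/9) = 238.2982
CV = 238.2982 / 1088.6000 = 0.21890

0.219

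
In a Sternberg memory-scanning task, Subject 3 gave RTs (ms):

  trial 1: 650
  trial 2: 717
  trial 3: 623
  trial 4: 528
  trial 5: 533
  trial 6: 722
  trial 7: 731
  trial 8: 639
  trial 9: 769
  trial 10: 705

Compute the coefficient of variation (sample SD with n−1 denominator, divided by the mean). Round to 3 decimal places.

n = 10, Σ = 6617, M = 661.7000
Σ(x−M)² = 61474.100; s = √(61474.100/9) = 82.6466
CV = 82.6466 / 661.7000 = 0.12490

0.125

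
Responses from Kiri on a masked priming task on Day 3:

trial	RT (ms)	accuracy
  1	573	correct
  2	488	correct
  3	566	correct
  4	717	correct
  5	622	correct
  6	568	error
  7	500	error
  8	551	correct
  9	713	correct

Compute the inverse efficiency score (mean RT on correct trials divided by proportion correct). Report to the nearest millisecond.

Correct trials (n=7): 573, 488, 566, 717, 622, 551, 713
Mean correct RT = 4230/7 = 604.2857 ms
Proportion correct = 7/9
IES = 604.2857 / (7/9) = 776.939 ms

777 ms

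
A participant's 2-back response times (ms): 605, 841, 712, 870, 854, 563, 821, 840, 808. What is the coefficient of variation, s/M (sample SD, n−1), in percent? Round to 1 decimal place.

14.9%

n = 9, Σ = 6914, M = 768.2222
Σ(x−M)² = 104451.556; s = √(104451.556/8) = 114.2648
CV = 114.2648 / 768.2222 = 0.14874 = 14.874%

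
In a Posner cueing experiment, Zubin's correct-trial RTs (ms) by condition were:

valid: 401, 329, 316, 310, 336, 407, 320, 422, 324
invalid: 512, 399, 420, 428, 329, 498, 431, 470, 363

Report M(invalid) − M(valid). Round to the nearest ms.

M(valid) = 3165/9 = 351.667
M(invalid) = 3850/9 = 427.778
Difference = 427.778 − 351.667 = 76.111 ms

76 ms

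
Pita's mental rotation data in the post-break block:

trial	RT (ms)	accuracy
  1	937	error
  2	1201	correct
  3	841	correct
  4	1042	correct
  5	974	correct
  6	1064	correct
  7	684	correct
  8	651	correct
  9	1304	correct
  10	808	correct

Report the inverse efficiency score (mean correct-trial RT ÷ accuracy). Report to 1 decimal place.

1057.9 ms

Correct trials (n=9): 1201, 841, 1042, 974, 1064, 684, 651, 1304, 808
Mean correct RT = 8569/9 = 952.1111 ms
Proportion correct = 9/10
IES = 952.1111 / (9/10) = 1057.901 ms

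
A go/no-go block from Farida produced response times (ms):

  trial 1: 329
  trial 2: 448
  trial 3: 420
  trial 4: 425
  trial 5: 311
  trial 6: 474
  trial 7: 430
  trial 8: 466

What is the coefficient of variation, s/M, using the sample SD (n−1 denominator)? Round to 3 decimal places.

0.147

n = 8, Σ = 3303, M = 412.8750
Σ(x−M)² = 25696.875; s = √(25696.875/7) = 60.5886
CV = 60.5886 / 412.8750 = 0.14675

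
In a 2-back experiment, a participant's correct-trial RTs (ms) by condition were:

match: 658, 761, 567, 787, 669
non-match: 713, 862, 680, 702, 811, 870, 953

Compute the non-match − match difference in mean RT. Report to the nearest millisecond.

110 ms

M(match) = 3442/5 = 688.400
M(non-match) = 5591/7 = 798.714
Difference = 798.714 − 688.400 = 110.314 ms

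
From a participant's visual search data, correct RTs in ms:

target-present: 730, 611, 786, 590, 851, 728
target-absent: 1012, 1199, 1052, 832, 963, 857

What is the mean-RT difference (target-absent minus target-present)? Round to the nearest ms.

270 ms

M(target-present) = 4296/6 = 716.000
M(target-absent) = 5915/6 = 985.833
Difference = 985.833 − 716.000 = 269.833 ms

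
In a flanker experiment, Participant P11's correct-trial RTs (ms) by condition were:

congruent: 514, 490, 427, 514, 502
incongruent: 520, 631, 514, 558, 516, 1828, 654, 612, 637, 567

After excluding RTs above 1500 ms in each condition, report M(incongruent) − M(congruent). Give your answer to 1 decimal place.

89.4 ms

incongruent: exclude 1828
M(congruent) = 2447/5 = 489.400
M(incongruent) = 5209/9 = 578.778
Difference = 578.778 − 489.400 = 89.378 ms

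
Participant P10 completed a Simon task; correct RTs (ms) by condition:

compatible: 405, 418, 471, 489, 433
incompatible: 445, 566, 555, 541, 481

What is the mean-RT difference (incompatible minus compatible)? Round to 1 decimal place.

M(compatible) = 2216/5 = 443.200
M(incompatible) = 2588/5 = 517.600
Difference = 517.600 − 443.200 = 74.400 ms

74.4 ms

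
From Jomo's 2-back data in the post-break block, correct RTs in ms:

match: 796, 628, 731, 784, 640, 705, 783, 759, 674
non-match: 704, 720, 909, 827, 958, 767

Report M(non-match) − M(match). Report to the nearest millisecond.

92 ms

M(match) = 6500/9 = 722.222
M(non-match) = 4885/6 = 814.167
Difference = 814.167 − 722.222 = 91.944 ms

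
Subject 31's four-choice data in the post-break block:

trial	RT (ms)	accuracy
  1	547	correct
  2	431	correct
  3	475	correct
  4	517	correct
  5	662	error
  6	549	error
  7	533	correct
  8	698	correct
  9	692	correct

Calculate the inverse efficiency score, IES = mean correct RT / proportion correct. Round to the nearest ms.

Correct trials (n=7): 547, 431, 475, 517, 533, 698, 692
Mean correct RT = 3893/7 = 556.1429 ms
Proportion correct = 7/9
IES = 556.1429 / (7/9) = 715.041 ms

715 ms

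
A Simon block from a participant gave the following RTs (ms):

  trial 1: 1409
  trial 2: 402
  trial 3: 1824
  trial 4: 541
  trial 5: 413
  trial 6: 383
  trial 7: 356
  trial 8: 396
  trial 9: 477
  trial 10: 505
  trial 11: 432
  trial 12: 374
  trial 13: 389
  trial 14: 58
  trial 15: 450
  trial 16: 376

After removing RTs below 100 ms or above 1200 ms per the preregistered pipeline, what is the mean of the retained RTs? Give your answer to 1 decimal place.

Excluded: 58, 1409, 1824
Retained (n=13): Σ = 5494
Mean = 5494/13 = 422.6154

422.6 ms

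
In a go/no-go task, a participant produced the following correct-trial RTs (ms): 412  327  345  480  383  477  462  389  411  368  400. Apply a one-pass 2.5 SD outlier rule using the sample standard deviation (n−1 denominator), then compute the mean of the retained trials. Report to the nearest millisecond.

405 ms

n = 11, ΣRT = 4454, M = 404.909
Σ(x−M)² = 25960.91; s = √(25960.91/10) = 50.952
Cutoffs: 404.909 ± 2.5·50.952 → [277.5, 532.3]
No RTs fall outside the cutoffs; all 11 retained. Mean = 4454/11 = 404.909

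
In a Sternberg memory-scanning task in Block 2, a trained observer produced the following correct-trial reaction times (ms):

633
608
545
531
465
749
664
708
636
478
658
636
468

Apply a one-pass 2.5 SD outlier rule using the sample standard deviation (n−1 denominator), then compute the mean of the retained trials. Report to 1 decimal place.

n = 13, ΣRT = 7779, M = 598.385
Σ(x−M)² = 103355.08; s = √(103355.08/12) = 92.806
Cutoffs: 598.385 ± 2.5·92.806 → [366.4, 830.4]
No RTs fall outside the cutoffs; all 13 retained. Mean = 7779/13 = 598.385

598.4 ms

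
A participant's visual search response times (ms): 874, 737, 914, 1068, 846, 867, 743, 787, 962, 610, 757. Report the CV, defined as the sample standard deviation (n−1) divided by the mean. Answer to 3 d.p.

0.150

n = 11, Σ = 9165, M = 833.1818
Σ(x−M)² = 156369.636; s = √(156369.636/10) = 125.0478
CV = 125.0478 / 833.1818 = 0.15008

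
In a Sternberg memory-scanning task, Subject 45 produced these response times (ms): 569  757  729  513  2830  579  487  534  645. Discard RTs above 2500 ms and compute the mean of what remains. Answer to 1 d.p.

601.6 ms

Excluded: 2830
Retained (n=8): Σ = 4813
Mean = 4813/8 = 601.6250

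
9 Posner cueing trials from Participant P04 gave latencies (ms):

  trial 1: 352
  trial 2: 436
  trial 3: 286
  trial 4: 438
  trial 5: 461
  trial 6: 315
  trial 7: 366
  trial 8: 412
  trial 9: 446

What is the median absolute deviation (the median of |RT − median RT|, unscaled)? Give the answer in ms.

46 ms

Sorted: 286, 315, 352, 366, 412, 436, 438, 446, 461 → median = 412
|x − 412|: 60, 24, 126, 26, 49, 97, 46, 0, 34
Sorted deviations: 0, 24, 26, 34, 46, 49, 60, 97, 126 → MAD = 46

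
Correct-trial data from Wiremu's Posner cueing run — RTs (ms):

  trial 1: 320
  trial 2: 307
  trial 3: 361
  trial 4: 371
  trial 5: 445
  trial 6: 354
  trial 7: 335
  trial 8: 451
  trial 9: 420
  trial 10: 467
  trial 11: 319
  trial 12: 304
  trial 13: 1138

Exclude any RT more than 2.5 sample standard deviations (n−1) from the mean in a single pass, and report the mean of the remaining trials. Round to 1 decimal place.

371.2 ms

n = 13, ΣRT = 5592, M = 430.154
Σ(x−M)² = 581867.69; s = √(581867.69/12) = 220.202
Cutoffs: 430.154 ± 2.5·220.202 → [-120.4, 980.7]
Outside: 1138 → excluded.
Retained (n=12): Σ = 4454, mean = 4454/12 = 371.167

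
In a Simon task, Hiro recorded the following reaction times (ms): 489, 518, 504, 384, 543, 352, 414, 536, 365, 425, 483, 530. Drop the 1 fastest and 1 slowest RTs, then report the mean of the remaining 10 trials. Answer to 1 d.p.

Sorted: 352, 365, 384, 414, 425, 483, 489, 504, 518, 530, 536, 543
Drop lowest 1 (352) and highest 1 (543)
Remaining (n=10): Σ = 4648, mean = 4648/10 = 464.800

464.8 ms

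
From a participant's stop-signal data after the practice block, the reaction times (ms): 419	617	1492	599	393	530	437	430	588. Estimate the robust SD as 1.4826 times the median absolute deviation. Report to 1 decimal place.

137.9 ms

Sorted: 393, 419, 430, 437, 530, 588, 599, 617, 1492 → median = 530
|x − 530| sorted: 0, 58, 69, 87, 93, 100, 111, 137, 962 → MAD = 93
Robust SD ≈ 1.4826 × 93 = 137.882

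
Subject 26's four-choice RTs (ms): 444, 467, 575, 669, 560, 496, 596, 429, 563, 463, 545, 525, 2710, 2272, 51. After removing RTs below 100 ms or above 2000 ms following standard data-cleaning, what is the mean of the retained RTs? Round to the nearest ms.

Excluded: 51, 2272, 2710
Retained (n=12): Σ = 6332
Mean = 6332/12 = 527.6667

528 ms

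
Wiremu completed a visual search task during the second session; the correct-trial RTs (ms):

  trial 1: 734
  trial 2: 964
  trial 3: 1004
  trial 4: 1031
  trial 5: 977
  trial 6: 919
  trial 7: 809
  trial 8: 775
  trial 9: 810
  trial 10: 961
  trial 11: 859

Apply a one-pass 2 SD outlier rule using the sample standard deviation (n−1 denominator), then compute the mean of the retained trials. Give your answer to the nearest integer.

n = 11, ΣRT = 9843, M = 894.818
Σ(x−M)² = 103031.64; s = √(103031.64/10) = 101.505
Cutoffs: 894.818 ± 2·101.505 → [691.8, 1097.8]
No RTs fall outside the cutoffs; all 11 retained. Mean = 9843/11 = 894.818

895 ms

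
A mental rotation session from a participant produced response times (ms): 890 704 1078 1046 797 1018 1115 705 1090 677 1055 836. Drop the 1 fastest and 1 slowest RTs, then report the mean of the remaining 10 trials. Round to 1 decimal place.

921.9 ms

Sorted: 677, 704, 705, 797, 836, 890, 1018, 1046, 1055, 1078, 1090, 1115
Drop lowest 1 (677) and highest 1 (1115)
Remaining (n=10): Σ = 9219, mean = 9219/10 = 921.900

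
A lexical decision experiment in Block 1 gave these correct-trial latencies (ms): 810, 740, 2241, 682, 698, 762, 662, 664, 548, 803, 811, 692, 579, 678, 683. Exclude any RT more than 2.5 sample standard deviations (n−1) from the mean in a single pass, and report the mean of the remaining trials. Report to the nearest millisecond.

n = 15, ΣRT = 12053, M = 803.533
Σ(x−M)² = 2296017.73; s = √(2296017.73/14) = 404.971
Cutoffs: 803.533 ± 2.5·404.971 → [-208.9, 1816.0]
Outside: 2241 → excluded.
Retained (n=14): Σ = 9812, mean = 9812/14 = 700.857

701 ms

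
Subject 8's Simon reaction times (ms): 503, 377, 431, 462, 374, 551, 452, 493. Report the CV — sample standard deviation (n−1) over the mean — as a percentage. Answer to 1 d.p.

n = 8, Σ = 3643, M = 455.3750
Σ(x−M)² = 26241.875; s = √(26241.875/7) = 61.2278
CV = 61.2278 / 455.3750 = 0.13446 = 13.446%

13.4%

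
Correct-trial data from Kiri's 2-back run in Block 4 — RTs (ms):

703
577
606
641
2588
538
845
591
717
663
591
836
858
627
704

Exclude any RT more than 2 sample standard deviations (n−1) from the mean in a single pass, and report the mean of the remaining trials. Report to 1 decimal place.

678.4 ms

n = 15, ΣRT = 12085, M = 805.667
Σ(x−M)² = 3546011.33; s = √(3546011.33/14) = 503.276
Cutoffs: 805.667 ± 2·503.276 → [-200.9, 1812.2]
Outside: 2588 → excluded.
Retained (n=14): Σ = 9497, mean = 9497/14 = 678.357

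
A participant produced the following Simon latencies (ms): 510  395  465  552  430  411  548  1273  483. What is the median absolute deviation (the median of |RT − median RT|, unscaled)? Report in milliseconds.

65 ms

Sorted: 395, 411, 430, 465, 483, 510, 548, 552, 1273 → median = 483
|x − 483|: 27, 88, 18, 69, 53, 72, 65, 790, 0
Sorted deviations: 0, 18, 27, 53, 65, 69, 72, 88, 790 → MAD = 65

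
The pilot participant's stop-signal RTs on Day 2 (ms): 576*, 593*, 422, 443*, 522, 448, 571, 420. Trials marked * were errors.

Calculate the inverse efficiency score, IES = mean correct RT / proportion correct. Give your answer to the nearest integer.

763 ms

Correct trials (n=5): 422, 522, 448, 571, 420
Mean correct RT = 2383/5 = 476.6000 ms
Proportion correct = 5/8
IES = 476.6000 / (5/8) = 762.560 ms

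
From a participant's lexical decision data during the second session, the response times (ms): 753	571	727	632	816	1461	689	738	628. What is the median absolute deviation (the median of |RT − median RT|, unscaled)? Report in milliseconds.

Sorted: 571, 628, 632, 689, 727, 738, 753, 816, 1461 → median = 727
|x − 727|: 26, 156, 0, 95, 89, 734, 38, 11, 99
Sorted deviations: 0, 11, 26, 38, 89, 95, 99, 156, 734 → MAD = 89

89 ms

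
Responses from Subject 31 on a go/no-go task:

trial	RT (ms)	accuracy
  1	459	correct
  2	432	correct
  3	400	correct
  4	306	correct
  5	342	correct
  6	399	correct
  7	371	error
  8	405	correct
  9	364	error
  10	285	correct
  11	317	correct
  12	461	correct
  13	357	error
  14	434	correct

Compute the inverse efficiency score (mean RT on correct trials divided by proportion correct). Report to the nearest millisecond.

Correct trials (n=11): 459, 432, 400, 306, 342, 399, 405, 285, 317, 461, 434
Mean correct RT = 4240/11 = 385.4545 ms
Proportion correct = 11/14
IES = 385.4545 / (11/14) = 490.579 ms

491 ms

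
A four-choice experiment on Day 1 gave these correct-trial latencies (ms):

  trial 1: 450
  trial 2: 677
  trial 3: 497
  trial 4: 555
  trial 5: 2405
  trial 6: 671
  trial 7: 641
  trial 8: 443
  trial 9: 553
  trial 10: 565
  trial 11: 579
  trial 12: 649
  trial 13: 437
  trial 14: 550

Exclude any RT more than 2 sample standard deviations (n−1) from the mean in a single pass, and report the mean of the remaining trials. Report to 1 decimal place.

n = 14, ΣRT = 9672, M = 690.857
Σ(x−M)² = 3250233.71; s = √(3250233.71/13) = 500.018
Cutoffs: 690.857 ± 2·500.018 → [-309.2, 1690.9]
Outside: 2405 → excluded.
Retained (n=13): Σ = 7267, mean = 7267/13 = 559.000

559.0 ms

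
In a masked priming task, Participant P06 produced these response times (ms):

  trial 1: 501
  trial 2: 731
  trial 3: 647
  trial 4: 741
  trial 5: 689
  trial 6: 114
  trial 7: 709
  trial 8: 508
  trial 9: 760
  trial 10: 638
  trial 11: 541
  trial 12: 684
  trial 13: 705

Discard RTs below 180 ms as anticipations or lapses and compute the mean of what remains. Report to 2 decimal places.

654.50 ms

Excluded: 114
Retained (n=12): Σ = 7854
Mean = 7854/12 = 654.5000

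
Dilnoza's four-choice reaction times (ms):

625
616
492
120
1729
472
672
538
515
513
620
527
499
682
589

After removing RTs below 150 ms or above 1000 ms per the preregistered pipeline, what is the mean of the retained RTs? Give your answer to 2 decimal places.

566.15 ms

Excluded: 120, 1729
Retained (n=13): Σ = 7360
Mean = 7360/13 = 566.1538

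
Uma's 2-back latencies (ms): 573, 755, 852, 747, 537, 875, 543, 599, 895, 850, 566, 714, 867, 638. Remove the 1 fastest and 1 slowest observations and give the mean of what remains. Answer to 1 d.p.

Sorted: 537, 543, 566, 573, 599, 638, 714, 747, 755, 850, 852, 867, 875, 895
Drop lowest 1 (537) and highest 1 (895)
Remaining (n=12): Σ = 8579, mean = 8579/12 = 714.917

714.9 ms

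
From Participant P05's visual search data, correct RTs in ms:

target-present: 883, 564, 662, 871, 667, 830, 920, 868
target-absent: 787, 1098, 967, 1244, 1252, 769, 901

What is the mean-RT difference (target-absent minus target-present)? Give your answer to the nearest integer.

M(target-present) = 6265/8 = 783.125
M(target-absent) = 7018/7 = 1002.571
Difference = 1002.571 − 783.125 = 219.446 ms

219 ms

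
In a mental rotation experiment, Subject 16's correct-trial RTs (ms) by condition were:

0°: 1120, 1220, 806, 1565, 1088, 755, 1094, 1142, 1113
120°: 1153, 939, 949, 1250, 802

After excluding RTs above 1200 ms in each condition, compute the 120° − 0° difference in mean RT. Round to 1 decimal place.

0°: exclude 1220, 1565
120°: exclude 1250
M(0°) = 7118/7 = 1016.857
M(120°) = 3843/4 = 960.750
Difference = 960.750 − 1016.857 = -56.107 ms

-56.1 ms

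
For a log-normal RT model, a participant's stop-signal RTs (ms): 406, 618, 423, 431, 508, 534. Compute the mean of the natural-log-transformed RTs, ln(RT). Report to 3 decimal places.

ln(RT): 6.0064, 6.4265, 6.0474, 6.0661, 6.2305, 6.2804
Σ ln(RT) = 37.0572
Mean = 37.0572/6 = 6.17620

6.176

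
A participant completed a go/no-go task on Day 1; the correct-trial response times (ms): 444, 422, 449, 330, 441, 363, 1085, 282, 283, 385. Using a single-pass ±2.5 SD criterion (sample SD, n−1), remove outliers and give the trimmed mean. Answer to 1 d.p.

377.7 ms

n = 10, ΣRT = 4484, M = 448.400
Σ(x−M)² = 486408.40; s = √(486408.40/9) = 232.477
Cutoffs: 448.400 ± 2.5·232.477 → [-132.8, 1029.6]
Outside: 1085 → excluded.
Retained (n=9): Σ = 3399, mean = 3399/9 = 377.667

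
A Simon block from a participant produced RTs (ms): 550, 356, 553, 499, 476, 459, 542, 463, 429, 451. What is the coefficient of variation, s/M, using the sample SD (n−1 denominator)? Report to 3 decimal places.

n = 10, Σ = 4778, M = 477.8000
Σ(x−M)² = 33949.600; s = √(33949.600/9) = 61.4181
CV = 61.4181 / 477.8000 = 0.12854

0.129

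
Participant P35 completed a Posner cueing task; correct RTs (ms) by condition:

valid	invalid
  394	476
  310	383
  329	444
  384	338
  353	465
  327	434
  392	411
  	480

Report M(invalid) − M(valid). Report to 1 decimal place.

73.3 ms

M(valid) = 2489/7 = 355.571
M(invalid) = 3431/8 = 428.875
Difference = 428.875 − 355.571 = 73.304 ms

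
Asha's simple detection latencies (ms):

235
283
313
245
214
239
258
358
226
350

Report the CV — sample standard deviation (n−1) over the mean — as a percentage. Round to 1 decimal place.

19.0%

n = 10, Σ = 2721, M = 272.1000
Σ(x−M)² = 24144.900; s = √(24144.900/9) = 51.7954
CV = 51.7954 / 272.1000 = 0.19035 = 19.035%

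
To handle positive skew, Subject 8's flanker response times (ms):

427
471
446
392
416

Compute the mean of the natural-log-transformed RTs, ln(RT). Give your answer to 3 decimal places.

ln(RT): 6.0568, 6.1549, 6.1003, 5.9713, 6.0307
Σ ln(RT) = 30.3139
Mean = 30.3139/5 = 6.06278

6.063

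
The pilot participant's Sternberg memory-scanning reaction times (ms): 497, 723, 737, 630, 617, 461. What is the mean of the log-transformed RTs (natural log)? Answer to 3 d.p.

ln(RT): 6.2086, 6.5834, 6.6026, 6.4457, 6.4249, 6.1334
Σ ln(RT) = 38.3986
Mean = 38.3986/6 = 6.39976

6.400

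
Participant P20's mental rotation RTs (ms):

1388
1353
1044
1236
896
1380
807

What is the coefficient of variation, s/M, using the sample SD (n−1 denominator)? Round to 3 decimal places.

0.209

n = 7, Σ = 8104, M = 1157.7143
Σ(x−M)² = 351133.429; s = √(351133.429/6) = 241.9137
CV = 241.9137 / 1157.7143 = 0.20896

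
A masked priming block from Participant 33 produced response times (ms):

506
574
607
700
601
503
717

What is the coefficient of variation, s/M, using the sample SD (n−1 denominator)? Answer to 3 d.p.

n = 7, Σ = 4208, M = 601.1429
Σ(x−M)² = 42650.857; s = √(42650.857/6) = 84.3118
CV = 84.3118 / 601.1429 = 0.14025

0.140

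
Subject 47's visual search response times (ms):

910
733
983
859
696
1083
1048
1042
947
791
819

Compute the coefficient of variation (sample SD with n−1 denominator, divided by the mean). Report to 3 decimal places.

0.147

n = 11, Σ = 9911, M = 901.0000
Σ(x−M)² = 174372.000; s = √(174372.000/10) = 132.0500
CV = 132.0500 / 901.0000 = 0.14656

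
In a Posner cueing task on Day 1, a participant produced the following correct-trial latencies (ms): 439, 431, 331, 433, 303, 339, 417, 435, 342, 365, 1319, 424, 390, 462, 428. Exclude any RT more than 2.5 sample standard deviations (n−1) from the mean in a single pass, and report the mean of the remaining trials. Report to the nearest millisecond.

396 ms

n = 15, ΣRT = 6858, M = 457.200
Σ(x−M)² = 828352.40; s = √(828352.40/14) = 243.245
Cutoffs: 457.200 ± 2.5·243.245 → [-150.9, 1065.3]
Outside: 1319 → excluded.
Retained (n=14): Σ = 5539, mean = 5539/14 = 395.643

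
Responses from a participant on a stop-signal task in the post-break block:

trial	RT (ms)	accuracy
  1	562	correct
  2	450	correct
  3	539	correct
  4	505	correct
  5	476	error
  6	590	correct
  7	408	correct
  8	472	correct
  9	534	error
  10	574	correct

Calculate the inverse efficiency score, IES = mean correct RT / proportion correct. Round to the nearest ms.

641 ms

Correct trials (n=8): 562, 450, 539, 505, 590, 408, 472, 574
Mean correct RT = 4100/8 = 512.5000 ms
Proportion correct = 8/10
IES = 512.5000 / (8/10) = 640.625 ms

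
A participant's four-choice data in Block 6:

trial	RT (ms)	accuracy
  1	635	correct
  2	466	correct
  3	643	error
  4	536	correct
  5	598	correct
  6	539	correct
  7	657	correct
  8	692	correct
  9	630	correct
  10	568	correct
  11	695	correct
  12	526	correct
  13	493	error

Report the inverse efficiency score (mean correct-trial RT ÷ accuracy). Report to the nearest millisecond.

Correct trials (n=11): 635, 466, 536, 598, 539, 657, 692, 630, 568, 695, 526
Mean correct RT = 6542/11 = 594.7273 ms
Proportion correct = 11/13
IES = 594.7273 / (11/13) = 702.860 ms

703 ms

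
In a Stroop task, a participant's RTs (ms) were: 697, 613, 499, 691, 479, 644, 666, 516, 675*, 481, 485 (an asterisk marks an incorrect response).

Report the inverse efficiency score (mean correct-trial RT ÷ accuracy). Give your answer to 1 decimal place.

634.8 ms

Correct trials (n=10): 697, 613, 499, 691, 479, 644, 666, 516, 481, 485
Mean correct RT = 5771/10 = 577.1000 ms
Proportion correct = 10/11
IES = 577.1000 / (10/11) = 634.810 ms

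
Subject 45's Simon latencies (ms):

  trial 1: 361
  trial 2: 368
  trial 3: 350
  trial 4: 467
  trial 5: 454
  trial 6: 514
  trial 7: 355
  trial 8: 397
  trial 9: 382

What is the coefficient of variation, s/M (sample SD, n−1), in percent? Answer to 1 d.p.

14.5%

n = 9, Σ = 3648, M = 405.3333
Σ(x−M)² = 27548.000; s = √(27548.000/8) = 58.6813
CV = 58.6813 / 405.3333 = 0.14477 = 14.477%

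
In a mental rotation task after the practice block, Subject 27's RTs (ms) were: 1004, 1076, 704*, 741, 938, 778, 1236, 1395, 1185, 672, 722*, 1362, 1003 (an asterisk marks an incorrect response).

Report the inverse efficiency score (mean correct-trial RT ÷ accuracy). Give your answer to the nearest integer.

Correct trials (n=11): 1004, 1076, 741, 938, 778, 1236, 1395, 1185, 672, 1362, 1003
Mean correct RT = 11390/11 = 1035.4545 ms
Proportion correct = 11/13
IES = 1035.4545 / (11/13) = 1223.719 ms

1224 ms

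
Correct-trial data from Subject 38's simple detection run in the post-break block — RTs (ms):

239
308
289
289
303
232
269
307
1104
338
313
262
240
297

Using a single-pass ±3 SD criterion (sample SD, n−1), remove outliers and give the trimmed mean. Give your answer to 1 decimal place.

283.5 ms

n = 14, ΣRT = 4790, M = 342.143
Σ(x−M)² = 637887.71; s = √(637887.71/13) = 221.514
Cutoffs: 342.143 ± 3·221.514 → [-322.4, 1006.7]
Outside: 1104 → excluded.
Retained (n=13): Σ = 3686, mean = 3686/13 = 283.538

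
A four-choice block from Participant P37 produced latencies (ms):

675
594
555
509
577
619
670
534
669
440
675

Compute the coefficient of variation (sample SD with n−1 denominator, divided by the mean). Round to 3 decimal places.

0.132

n = 11, Σ = 6517, M = 592.4545
Σ(x−M)² = 61472.727; s = √(61472.727/10) = 78.4045
CV = 78.4045 / 592.4545 = 0.13234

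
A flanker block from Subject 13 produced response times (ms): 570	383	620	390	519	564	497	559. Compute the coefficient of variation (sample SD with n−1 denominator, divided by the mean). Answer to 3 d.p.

n = 8, Σ = 4102, M = 512.7500
Σ(x−M)² = 51735.500; s = √(51735.500/7) = 85.9697
CV = 85.9697 / 512.7500 = 0.16766

0.168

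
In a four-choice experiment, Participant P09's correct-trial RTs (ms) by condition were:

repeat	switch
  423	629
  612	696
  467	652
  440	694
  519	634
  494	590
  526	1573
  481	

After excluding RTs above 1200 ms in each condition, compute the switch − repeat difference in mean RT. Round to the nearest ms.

154 ms

switch: exclude 1573
M(repeat) = 3962/8 = 495.250
M(switch) = 3895/6 = 649.167
Difference = 649.167 − 495.250 = 153.917 ms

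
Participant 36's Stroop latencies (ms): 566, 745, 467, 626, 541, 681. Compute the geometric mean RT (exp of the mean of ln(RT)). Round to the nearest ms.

ln(RT): 6.3386, 6.6134, 6.1463, 6.4394, 6.2934, 6.5236
Mean ln(RT) = 38.3546/6 = 6.39244
Geometric mean = exp(6.39244) = 597.31 ms

597 ms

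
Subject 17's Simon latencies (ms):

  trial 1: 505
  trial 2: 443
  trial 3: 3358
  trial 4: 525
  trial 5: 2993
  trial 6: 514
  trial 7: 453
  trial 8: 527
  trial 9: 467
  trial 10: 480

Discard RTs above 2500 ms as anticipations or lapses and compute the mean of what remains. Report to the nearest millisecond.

Excluded: 2993, 3358
Retained (n=8): Σ = 3914
Mean = 3914/8 = 489.2500

489 ms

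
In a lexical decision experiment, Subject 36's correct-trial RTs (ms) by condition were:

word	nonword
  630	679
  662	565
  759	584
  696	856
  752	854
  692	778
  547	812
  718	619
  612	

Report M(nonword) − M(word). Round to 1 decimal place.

M(word) = 6068/9 = 674.222
M(nonword) = 5747/8 = 718.375
Difference = 718.375 − 674.222 = 44.153 ms

44.2 ms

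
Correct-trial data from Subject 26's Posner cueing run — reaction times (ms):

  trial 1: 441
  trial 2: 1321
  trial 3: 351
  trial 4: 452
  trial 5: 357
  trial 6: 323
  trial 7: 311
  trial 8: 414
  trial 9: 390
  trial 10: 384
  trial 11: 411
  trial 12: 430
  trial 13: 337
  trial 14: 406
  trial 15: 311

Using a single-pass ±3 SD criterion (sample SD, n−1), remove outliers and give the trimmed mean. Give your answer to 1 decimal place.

379.9 ms

n = 15, ΣRT = 6639, M = 442.600
Σ(x−M)² = 857003.60; s = √(857003.60/14) = 247.416
Cutoffs: 442.600 ± 3·247.416 → [-299.6, 1184.8]
Outside: 1321 → excluded.
Retained (n=14): Σ = 5318, mean = 5318/14 = 379.857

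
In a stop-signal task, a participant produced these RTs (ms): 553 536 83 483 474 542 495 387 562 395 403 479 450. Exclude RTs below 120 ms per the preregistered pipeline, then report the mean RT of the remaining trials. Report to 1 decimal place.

479.9 ms

Excluded: 83
Retained (n=12): Σ = 5759
Mean = 5759/12 = 479.9167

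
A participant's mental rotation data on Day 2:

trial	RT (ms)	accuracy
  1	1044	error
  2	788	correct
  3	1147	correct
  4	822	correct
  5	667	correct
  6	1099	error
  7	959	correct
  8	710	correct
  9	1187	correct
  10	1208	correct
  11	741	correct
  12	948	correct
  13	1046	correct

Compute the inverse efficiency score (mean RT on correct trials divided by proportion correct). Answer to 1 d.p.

1098.3 ms

Correct trials (n=11): 788, 1147, 822, 667, 959, 710, 1187, 1208, 741, 948, 1046
Mean correct RT = 10223/11 = 929.3636 ms
Proportion correct = 11/13
IES = 929.3636 / (11/13) = 1098.339 ms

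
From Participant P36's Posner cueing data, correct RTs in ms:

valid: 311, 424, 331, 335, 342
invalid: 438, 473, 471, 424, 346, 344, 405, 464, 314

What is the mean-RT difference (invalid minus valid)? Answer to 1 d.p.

60.2 ms

M(valid) = 1743/5 = 348.600
M(invalid) = 3679/9 = 408.778
Difference = 408.778 − 348.600 = 60.178 ms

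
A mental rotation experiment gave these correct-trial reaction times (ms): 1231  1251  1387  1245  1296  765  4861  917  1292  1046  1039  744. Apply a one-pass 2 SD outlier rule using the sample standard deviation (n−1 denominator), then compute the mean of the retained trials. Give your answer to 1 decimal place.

1110.3 ms

n = 12, ΣRT = 17074, M = 1422.833
Σ(x−M)² = 13392187.67; s = √(13392187.67/11) = 1103.391
Cutoffs: 1422.833 ± 2·1103.391 → [-783.9, 3629.6]
Outside: 4861 → excluded.
Retained (n=11): Σ = 12213, mean = 12213/11 = 1110.273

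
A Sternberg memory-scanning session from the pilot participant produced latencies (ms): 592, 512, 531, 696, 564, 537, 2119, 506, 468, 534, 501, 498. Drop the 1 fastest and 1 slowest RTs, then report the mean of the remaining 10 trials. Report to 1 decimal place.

Sorted: 468, 498, 501, 506, 512, 531, 534, 537, 564, 592, 696, 2119
Drop lowest 1 (468) and highest 1 (2119)
Remaining (n=10): Σ = 5471, mean = 5471/10 = 547.100

547.1 ms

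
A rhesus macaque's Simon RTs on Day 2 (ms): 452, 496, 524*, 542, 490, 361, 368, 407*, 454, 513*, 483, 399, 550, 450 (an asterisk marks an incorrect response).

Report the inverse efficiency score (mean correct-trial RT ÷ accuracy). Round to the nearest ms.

Correct trials (n=11): 452, 496, 542, 490, 361, 368, 454, 483, 399, 550, 450
Mean correct RT = 5045/11 = 458.6364 ms
Proportion correct = 11/14
IES = 458.6364 / (11/14) = 583.719 ms

584 ms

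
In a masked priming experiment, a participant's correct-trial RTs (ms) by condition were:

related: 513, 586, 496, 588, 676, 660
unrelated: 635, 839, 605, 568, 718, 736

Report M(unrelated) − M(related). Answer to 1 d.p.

97.0 ms

M(related) = 3519/6 = 586.500
M(unrelated) = 4101/6 = 683.500
Difference = 683.500 − 586.500 = 97.000 ms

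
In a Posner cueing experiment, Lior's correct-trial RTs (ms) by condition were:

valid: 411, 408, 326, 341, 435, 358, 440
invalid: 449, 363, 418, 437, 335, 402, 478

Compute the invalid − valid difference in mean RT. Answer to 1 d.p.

M(valid) = 2719/7 = 388.429
M(invalid) = 2882/7 = 411.714
Difference = 411.714 − 388.429 = 23.286 ms

23.3 ms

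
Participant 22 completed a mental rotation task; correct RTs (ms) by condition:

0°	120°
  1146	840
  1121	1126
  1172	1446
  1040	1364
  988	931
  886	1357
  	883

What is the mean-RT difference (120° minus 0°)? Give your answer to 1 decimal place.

M(0°) = 6353/6 = 1058.833
M(120°) = 7947/7 = 1135.286
Difference = 1135.286 − 1058.833 = 76.452 ms

76.5 ms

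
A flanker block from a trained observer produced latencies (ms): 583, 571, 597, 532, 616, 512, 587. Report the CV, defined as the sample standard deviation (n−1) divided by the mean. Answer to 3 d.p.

0.064

n = 7, Σ = 3998, M = 571.1429
Σ(x−M)² = 8102.857; s = √(8102.857/6) = 36.7488
CV = 36.7488 / 571.1429 = 0.06434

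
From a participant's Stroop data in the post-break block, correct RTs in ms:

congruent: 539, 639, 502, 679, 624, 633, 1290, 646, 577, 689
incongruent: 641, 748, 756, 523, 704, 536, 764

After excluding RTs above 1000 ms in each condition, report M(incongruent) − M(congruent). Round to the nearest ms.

53 ms

congruent: exclude 1290
M(congruent) = 5528/9 = 614.222
M(incongruent) = 4672/7 = 667.429
Difference = 667.429 − 614.222 = 53.206 ms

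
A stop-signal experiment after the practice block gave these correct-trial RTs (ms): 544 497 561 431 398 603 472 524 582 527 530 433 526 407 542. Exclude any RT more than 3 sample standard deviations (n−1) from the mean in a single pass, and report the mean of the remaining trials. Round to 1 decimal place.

n = 15, ΣRT = 7577, M = 505.133
Σ(x−M)² = 56335.73; s = √(56335.73/14) = 63.435
Cutoffs: 505.133 ± 3·63.435 → [314.8, 695.4]
No RTs fall outside the cutoffs; all 15 retained. Mean = 7577/15 = 505.133

505.1 ms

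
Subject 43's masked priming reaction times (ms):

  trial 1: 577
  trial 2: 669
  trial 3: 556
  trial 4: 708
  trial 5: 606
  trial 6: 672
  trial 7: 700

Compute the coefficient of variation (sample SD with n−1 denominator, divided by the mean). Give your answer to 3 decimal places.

n = 7, Σ = 4488, M = 641.1429
Σ(x−M)² = 22260.857; s = √(22260.857/6) = 60.9109
CV = 60.9109 / 641.1429 = 0.09500

0.095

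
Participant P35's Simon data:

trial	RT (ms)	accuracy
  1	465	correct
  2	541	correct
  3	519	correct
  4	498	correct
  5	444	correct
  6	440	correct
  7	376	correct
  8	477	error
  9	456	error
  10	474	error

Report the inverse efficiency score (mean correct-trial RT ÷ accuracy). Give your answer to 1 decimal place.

Correct trials (n=7): 465, 541, 519, 498, 444, 440, 376
Mean correct RT = 3283/7 = 469.0000 ms
Proportion correct = 7/10
IES = 469.0000 / (7/10) = 670.000 ms

670.0 ms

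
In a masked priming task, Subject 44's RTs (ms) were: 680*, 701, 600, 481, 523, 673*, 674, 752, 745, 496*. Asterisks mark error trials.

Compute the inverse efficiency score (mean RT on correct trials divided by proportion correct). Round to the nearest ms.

Correct trials (n=7): 701, 600, 481, 523, 674, 752, 745
Mean correct RT = 4476/7 = 639.4286 ms
Proportion correct = 7/10
IES = 639.4286 / (7/10) = 913.469 ms

913 ms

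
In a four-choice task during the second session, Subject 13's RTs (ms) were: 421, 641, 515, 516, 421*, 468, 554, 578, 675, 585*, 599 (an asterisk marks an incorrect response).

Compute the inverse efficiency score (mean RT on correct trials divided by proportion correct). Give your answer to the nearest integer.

675 ms

Correct trials (n=9): 421, 641, 515, 516, 468, 554, 578, 675, 599
Mean correct RT = 4967/9 = 551.8889 ms
Proportion correct = 9/11
IES = 551.8889 / (9/11) = 674.531 ms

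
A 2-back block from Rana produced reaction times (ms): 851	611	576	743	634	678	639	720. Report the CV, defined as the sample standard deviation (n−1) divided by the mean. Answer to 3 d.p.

0.129

n = 8, Σ = 5452, M = 681.5000
Σ(x−M)² = 54170.000; s = √(54170.000/7) = 87.9692
CV = 87.9692 / 681.5000 = 0.12908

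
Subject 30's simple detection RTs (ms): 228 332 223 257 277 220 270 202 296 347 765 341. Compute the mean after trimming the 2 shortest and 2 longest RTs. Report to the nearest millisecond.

278 ms

Sorted: 202, 220, 223, 228, 257, 270, 277, 296, 332, 341, 347, 765
Drop lowest 2 (202, 220) and highest 2 (347, 765)
Remaining (n=8): Σ = 2224, mean = 2224/8 = 278.000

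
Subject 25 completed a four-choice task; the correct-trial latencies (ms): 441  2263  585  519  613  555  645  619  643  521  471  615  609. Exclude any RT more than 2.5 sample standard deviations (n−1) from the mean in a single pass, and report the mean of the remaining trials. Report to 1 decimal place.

n = 13, ΣRT = 9099, M = 699.923
Σ(x−M)² = 2697452.92; s = √(2697452.92/12) = 474.118
Cutoffs: 699.923 ± 2.5·474.118 → [-485.4, 1885.2]
Outside: 2263 → excluded.
Retained (n=12): Σ = 6836, mean = 6836/12 = 569.667

569.7 ms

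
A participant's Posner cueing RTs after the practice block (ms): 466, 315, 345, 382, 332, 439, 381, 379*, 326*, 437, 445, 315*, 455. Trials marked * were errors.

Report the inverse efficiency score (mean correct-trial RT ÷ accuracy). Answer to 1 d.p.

519.6 ms

Correct trials (n=10): 466, 315, 345, 382, 332, 439, 381, 437, 445, 455
Mean correct RT = 3997/10 = 399.7000 ms
Proportion correct = 10/13
IES = 399.7000 / (10/13) = 519.610 ms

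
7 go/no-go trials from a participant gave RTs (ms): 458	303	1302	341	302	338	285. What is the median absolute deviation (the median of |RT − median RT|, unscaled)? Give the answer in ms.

Sorted: 285, 302, 303, 338, 341, 458, 1302 → median = 338
|x − 338|: 120, 35, 964, 3, 36, 0, 53
Sorted deviations: 0, 3, 35, 36, 53, 120, 964 → MAD = 36

36 ms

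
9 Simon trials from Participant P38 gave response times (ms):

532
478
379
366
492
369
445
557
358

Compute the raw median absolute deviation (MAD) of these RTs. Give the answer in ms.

Sorted: 358, 366, 369, 379, 445, 478, 492, 532, 557 → median = 445
|x − 445|: 87, 33, 66, 79, 47, 76, 0, 112, 87
Sorted deviations: 0, 33, 47, 66, 76, 79, 87, 87, 112 → MAD = 76

76 ms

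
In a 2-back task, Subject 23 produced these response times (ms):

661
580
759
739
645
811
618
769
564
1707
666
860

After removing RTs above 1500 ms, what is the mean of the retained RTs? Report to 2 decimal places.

Excluded: 1707
Retained (n=11): Σ = 7672
Mean = 7672/11 = 697.4545

697.45 ms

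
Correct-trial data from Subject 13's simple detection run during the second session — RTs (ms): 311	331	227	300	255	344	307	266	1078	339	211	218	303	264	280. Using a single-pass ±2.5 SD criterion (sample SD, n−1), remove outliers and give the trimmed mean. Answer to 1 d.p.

n = 15, ΣRT = 5034, M = 335.600
Σ(x−M)² = 615721.60; s = √(615721.60/14) = 209.714
Cutoffs: 335.600 ± 2.5·209.714 → [-188.7, 859.9]
Outside: 1078 → excluded.
Retained (n=14): Σ = 3956, mean = 3956/14 = 282.571

282.6 ms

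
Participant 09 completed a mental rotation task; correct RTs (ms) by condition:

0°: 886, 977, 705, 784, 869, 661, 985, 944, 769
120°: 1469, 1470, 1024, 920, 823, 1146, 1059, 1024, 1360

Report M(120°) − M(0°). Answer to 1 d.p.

301.7 ms

M(0°) = 7580/9 = 842.222
M(120°) = 10295/9 = 1143.889
Difference = 1143.889 − 842.222 = 301.667 ms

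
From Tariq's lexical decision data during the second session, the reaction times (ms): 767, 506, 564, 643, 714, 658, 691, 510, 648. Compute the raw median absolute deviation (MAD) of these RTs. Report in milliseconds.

Sorted: 506, 510, 564, 643, 648, 658, 691, 714, 767 → median = 648
|x − 648|: 119, 142, 84, 5, 66, 10, 43, 138, 0
Sorted deviations: 0, 5, 10, 43, 66, 84, 119, 138, 142 → MAD = 66

66 ms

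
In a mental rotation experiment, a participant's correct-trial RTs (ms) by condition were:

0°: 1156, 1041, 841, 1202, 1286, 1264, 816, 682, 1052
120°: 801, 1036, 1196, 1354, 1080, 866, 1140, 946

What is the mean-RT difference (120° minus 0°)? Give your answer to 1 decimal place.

14.6 ms

M(0°) = 9340/9 = 1037.778
M(120°) = 8419/8 = 1052.375
Difference = 1052.375 − 1037.778 = 14.597 ms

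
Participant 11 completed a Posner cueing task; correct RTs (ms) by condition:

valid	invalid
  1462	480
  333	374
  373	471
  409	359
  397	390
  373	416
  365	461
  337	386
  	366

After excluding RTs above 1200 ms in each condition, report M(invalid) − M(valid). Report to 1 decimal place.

valid: exclude 1462
M(valid) = 2587/7 = 369.571
M(invalid) = 3703/9 = 411.444
Difference = 411.444 − 369.571 = 41.873 ms

41.9 ms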